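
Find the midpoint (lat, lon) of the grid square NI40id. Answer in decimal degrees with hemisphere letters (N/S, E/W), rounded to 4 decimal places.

Field N=13, I=8: +13·20° lon, +8·10° lat → SW at lon 80°, lat -10°.
Square 4, 0: +4·2° lon, +0·1° lat → SW at lon 88°, lat -10°.
Subsquare i=8, d=3: +8·0.0833333° lon, +3·0.0416667° lat → SW at lon 88.6667°, lat -9.875°.
Cell spans 0.0833333° lon × 0.0416667° lat. Centre is SW corner plus half of each.
latitude 9.8542° S, longitude 88.7083° E.

9.8542° S, 88.7083° E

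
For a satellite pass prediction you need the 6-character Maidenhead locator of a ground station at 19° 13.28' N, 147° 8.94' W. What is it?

BK69kf

Shift to the Maidenhead origin (180°W, 90°S): lon 32.8510, lat 109.2213.
Field: 32.8510/20 → 1 → B, 109.2213/10 → 10 → K; chars BK.
Square: 12.8510/2 → 6, 9.2213/1 → 9; chars 69.
Subsquare: 0.8510/0.0833333 → 10 → k, 0.2213/0.0416667 → 5 → f; chars kf.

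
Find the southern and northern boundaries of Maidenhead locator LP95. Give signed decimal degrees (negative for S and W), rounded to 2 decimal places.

65.00, 66.00

Field L=11, P=15: +11·20° lon, +15·10° lat → SW at lon 40°, lat 60°.
Square 9, 5: +9·2° lon, +5·1° lat → SW at lon 58°, lat 65°.
Cell spans 2° lon × 1° lat.
south 65.00, north 66.00.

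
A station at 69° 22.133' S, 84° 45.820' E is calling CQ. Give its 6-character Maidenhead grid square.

Offset from 180°W / 90°S: lon 264.7637°, lat 20.6311°.
Field (20°×10°, letters A–R): lon ⌊264.7637/20⌋ = 13 → N; lat ⌊20.6311/10⌋ = 2 → C.
Square (2°×1°, digits 0–9): lon ⌊4.7637/2⌋ = 2; lat ⌊0.6311/1⌋ = 0.
Subsquare (5′×2.5′, letters a–x): lon ⌊0.7637/0.0833333⌋ = 9 → j; lat ⌊0.6311/0.0416667⌋ = 15 → p.

NC20jp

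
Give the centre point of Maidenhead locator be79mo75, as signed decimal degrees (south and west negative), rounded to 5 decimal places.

-40.39375, -144.93750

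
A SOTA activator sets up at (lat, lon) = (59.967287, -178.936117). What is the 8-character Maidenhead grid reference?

AO09mx72

Offset from 180°W / 90°S: lon 1.06388°, lat 149.96729°.
Field (20°×10°, letters A–R): 1.06388/20 → 0 → A, 149.96729/10 → 14 → O; chars AO.
Square (2°×1°, digits 0–9): 1.06388/2 → 0, 9.96729/1 → 9; chars 09.
Subsquare (5′×2.5′, letters a–x): 1.06388/0.0833333 → 12 → m, 0.96729/0.0416667 → 23 → x; chars mx.
Extended square (30″×15″, digits 0–9): 0.06388/0.00833333 → 7, 0.00895/0.00416667 → 2; chars 72.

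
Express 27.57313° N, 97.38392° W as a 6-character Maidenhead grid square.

EL17hn

Offset from 180°W / 90°S: lon 82.6161°, lat 117.5731°.
Field: 82.6161/20 → 4 → E, 117.5731/10 → 11 → L; chars EL.
Square: 2.6161/2 → 1, 7.5731/1 → 7; chars 17.
Subsquare: 0.6161/0.0833333 → 7 → h, 0.5731/0.0416667 → 13 → n; chars hn.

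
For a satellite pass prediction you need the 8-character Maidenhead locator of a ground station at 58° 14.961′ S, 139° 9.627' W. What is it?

CD01ks00

Add 180° to longitude and 90° to latitude: 40.83955, 31.75065.
Field: lon ⌊40.83955/20⌋ = 2 → C; lat ⌊31.75065/10⌋ = 3 → D.
Square: lon ⌊0.83955/2⌋ = 0; lat ⌊1.75065/1⌋ = 1.
Subsquare: lon ⌊0.83955/0.0833333⌋ = 10 → k; lat ⌊0.75065/0.0416667⌋ = 18 → s.
Extended square: lon ⌊0.00622/0.00833333⌋ = 0; lat ⌊0.00065/0.00416667⌋ = 0.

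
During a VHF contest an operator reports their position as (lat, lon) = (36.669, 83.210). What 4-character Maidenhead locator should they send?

NM16

Add 180° to longitude and 90° to latitude: 263.21, 126.67.
Field: lon ⌊263.21/20⌋ = 13 → N; lat ⌊126.67/10⌋ = 12 → M.
Square: lon ⌊3.21/2⌋ = 1; lat ⌊6.67/1⌋ = 6.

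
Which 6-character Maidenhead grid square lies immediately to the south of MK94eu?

MK94et

Latitude subsquare u = 20; −1 → 19 = t.
The longitude characters are unchanged.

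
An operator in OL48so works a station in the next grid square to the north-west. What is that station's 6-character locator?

Longitude subsquare s = 18; −1 → 17 = r.
Latitude subsquare o = 14; +1 → 15 = p.

OL48rp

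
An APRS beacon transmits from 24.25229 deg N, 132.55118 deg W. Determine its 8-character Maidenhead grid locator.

CL34rg30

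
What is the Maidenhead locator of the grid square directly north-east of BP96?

CP07

Longitude square 9; +1 → 10, wraps to 0, carry into field.
Longitude field B = 1; +1 → 2 = C.
Latitude square 6; +1 → 7.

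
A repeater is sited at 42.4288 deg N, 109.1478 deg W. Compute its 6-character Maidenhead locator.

DN52kk

Add 180° to longitude and 90° to latitude: 70.8522, 132.4288.
Field (20°×10°, letters A–R): lon ⌊70.8522/20⌋ = 3 → D; lat ⌊132.4288/10⌋ = 13 → N.
Square (2°×1°, digits 0–9): lon ⌊10.8522/2⌋ = 5; lat ⌊2.4288/1⌋ = 2.
Subsquare (5′×2.5′, letters a–x): lon ⌊0.8522/0.0833333⌋ = 10 → k; lat ⌊0.4288/0.0416667⌋ = 10 → k.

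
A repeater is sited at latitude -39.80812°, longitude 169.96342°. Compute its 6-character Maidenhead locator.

Offset from 180°W / 90°S: lon 349.9634°, lat 50.1919°.
Field (20°×10°, letters A–R): lon ⌊349.9634/20⌋ = 17 → R; lat ⌊50.1919/10⌋ = 5 → F.
Square (2°×1°, digits 0–9): lon ⌊9.9634/2⌋ = 4; lat ⌊0.1919/1⌋ = 0.
Subsquare (5′×2.5′, letters a–x): lon ⌊1.9634/0.0833333⌋ = 23 → x; lat ⌊0.1919/0.0416667⌋ = 4 → e.

RF40xe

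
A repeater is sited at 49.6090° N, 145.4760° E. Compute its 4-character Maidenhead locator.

Offset from 180°W / 90°S: lon 325.48°, lat 139.61°.
Field (20°×10°, letters A–R): 325.48/20 → 16 → Q, 139.61/10 → 13 → N; chars QN.
Square (2°×1°, digits 0–9): 5.48/2 → 2, 9.61/1 → 9; chars 29.

QN29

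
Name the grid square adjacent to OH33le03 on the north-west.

OH33ke94

Longitude extended square 0; −1 → -1, wraps to 9, carry into subsquare.
Longitude subsquare l = 11; −1 → 10 = k.
Latitude extended square 3; +1 → 4.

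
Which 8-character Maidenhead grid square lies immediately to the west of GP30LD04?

Longitude extended square 0; −1 → -1, wraps to 9, carry into subsquare.
Longitude subsquare l = 11; −1 → 10 = k.
The latitude characters are unchanged.

GP30kd94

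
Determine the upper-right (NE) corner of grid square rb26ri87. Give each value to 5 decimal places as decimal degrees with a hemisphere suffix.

Field R=17, B=1: +17·20° lon, +1·10° lat → SW at lon 160°, lat -80°.
Square 2, 6: +2·2° lon, +6·1° lat → SW at lon 164°, lat -74°.
Subsquare r=17, i=8: +17·0.0833333° lon, +8·0.0416667° lat → SW at lon 165.417°, lat -73.6667°.
Extended square 8, 7: +8·0.00833333° lon, +7·0.00416667° lat → SW at lon 165.483°, lat -73.6375°.
Cell spans 0.00833333° lon × 0.00416667° lat. NE corner is SW corner plus one full cell.
latitude 73.63333° S, longitude 165.49167° E.

73.63333° S, 165.49167° E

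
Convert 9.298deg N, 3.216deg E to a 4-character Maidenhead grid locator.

JJ19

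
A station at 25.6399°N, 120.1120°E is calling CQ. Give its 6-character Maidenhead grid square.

Add 180° to longitude and 90° to latitude: 300.1120, 115.6399.
Field: 300.1120/20 → 15 → P, 115.6399/10 → 11 → L; chars PL.
Square: 0.1120/2 → 0, 5.6399/1 → 5; chars 05.
Subsquare: 0.1120/0.0833333 → 1 → b, 0.6399/0.0416667 → 15 → p; chars bp.

PL05bp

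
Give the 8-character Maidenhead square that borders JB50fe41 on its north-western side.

JB50fe32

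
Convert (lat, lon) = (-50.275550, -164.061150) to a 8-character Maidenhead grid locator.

Shift to the Maidenhead origin (180°W, 90°S): lon 15.93885, lat 39.72445.
Field: lon ⌊15.93885/20⌋ = 0 → A; lat ⌊39.72445/10⌋ = 3 → D.
Square: lon ⌊15.93885/2⌋ = 7; lat ⌊9.72445/1⌋ = 9.
Subsquare: lon ⌊1.93885/0.0833333⌋ = 23 → x; lat ⌊0.72445/0.0416667⌋ = 17 → r.
Extended square: lon ⌊0.02218/0.00833333⌋ = 2; lat ⌊0.01612/0.00416667⌋ = 3.

AD79xr23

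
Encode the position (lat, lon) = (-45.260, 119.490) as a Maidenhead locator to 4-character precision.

Shift to the Maidenhead origin (180°W, 90°S): lon 299.49, lat 44.74.
Field: lon ⌊299.49/20⌋ = 14 → O; lat ⌊44.74/10⌋ = 4 → E.
Square: lon ⌊19.49/2⌋ = 9; lat ⌊4.74/1⌋ = 4.

OE94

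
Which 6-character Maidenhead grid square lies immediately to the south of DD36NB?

DD36na

Latitude subsquare b = 1; −1 → 0 = a.
The longitude characters are unchanged.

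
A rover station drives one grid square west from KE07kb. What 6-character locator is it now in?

KE07jb

Longitude subsquare k = 10; −1 → 9 = j.
The latitude characters are unchanged.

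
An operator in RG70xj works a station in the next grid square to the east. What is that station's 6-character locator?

Longitude subsquare x = 23; +1 → 24, wraps to 0 = a, carry into square.
Longitude square 7; +1 → 8.
The latitude characters are unchanged.

RG80aj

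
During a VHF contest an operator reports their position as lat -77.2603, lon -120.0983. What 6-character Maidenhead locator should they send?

CB92wr

Shift to the Maidenhead origin (180°W, 90°S): lon 59.9017, lat 12.7397.
Field: lon ⌊59.9017/20⌋ = 2 → C; lat ⌊12.7397/10⌋ = 1 → B.
Square: lon ⌊19.9017/2⌋ = 9; lat ⌊2.7397/1⌋ = 2.
Subsquare: lon ⌊1.9017/0.0833333⌋ = 22 → w; lat ⌊0.7397/0.0416667⌋ = 17 → r.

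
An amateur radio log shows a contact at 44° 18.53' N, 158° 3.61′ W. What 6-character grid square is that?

BN04xh

Offset from 180°W / 90°S: lon 21.9398°, lat 134.3088°.
Field (20°×10°, letters A–R): 21.9398/20 → 1 → B, 134.3088/10 → 13 → N; chars BN.
Square (2°×1°, digits 0–9): 1.9398/2 → 0, 4.3088/1 → 4; chars 04.
Subsquare (5′×2.5′, letters a–x): 1.9398/0.0833333 → 23 → x, 0.3088/0.0416667 → 7 → h; chars xh.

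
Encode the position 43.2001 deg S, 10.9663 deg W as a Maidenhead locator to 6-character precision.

IE46mt

Add 180° to longitude and 90° to latitude: 169.0337, 46.7999.
Field: 169.0337/20 → 8 → I, 46.7999/10 → 4 → E; chars IE.
Square: 9.0337/2 → 4, 6.7999/1 → 6; chars 46.
Subsquare: 1.0337/0.0833333 → 12 → m, 0.7999/0.0416667 → 19 → t; chars mt.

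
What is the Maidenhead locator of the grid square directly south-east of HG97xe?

Longitude subsquare x = 23; +1 → 24, wraps to 0 = a, carry into square.
Longitude square 9; +1 → 10, wraps to 0, carry into field.
Longitude field H = 7; +1 → 8 = I.
Latitude subsquare e = 4; −1 → 3 = d.

IG07ad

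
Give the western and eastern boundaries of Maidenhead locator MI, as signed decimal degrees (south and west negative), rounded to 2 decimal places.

60.00, 80.00

Field M=12, I=8: +12·20° lon, +8·10° lat → SW at lon 60°, lat -10°.
Cell spans 20° lon × 10° lat.
west 60.00, east 80.00.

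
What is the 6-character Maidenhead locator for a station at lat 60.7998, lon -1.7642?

IP90ct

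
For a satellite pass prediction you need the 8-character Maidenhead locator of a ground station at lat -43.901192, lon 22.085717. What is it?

KE16bc03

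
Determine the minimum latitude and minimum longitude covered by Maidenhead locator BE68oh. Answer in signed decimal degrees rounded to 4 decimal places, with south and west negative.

-41.7083, -146.8333

Field B=1, E=4: +1·20° lon, +4·10° lat → SW at lon -160°, lat -50°.
Square 6, 8: +6·2° lon, +8·1° lat → SW at lon -148°, lat -42°.
Subsquare o=14, h=7: +14·0.0833333° lon, +7·0.0416667° lat → SW at lon -146.833°, lat -41.7083°.
latitude -41.7083, longitude -146.8333.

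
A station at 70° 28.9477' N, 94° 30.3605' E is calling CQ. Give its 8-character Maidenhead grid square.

Add 180° to longitude and 90° to latitude: 274.50601, 160.48246.
Field: 274.50601/20 → 13 → N, 160.48246/10 → 16 → Q; chars NQ.
Square: 14.50601/2 → 7, 0.48246/1 → 0; chars 70.
Subsquare: 0.50601/0.0833333 → 6 → g, 0.48246/0.0416667 → 11 → l; chars gl.
Extended square: 0.00601/0.00833333 → 0, 0.02413/0.00416667 → 5; chars 05.

NQ70gl05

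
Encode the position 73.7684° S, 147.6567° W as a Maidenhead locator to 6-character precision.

BB66ef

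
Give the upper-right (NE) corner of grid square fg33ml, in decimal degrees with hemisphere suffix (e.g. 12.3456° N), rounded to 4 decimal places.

Field F=5, G=6: +5·20° lon, +6·10° lat → SW at lon -80°, lat -30°.
Square 3, 3: +3·2° lon, +3·1° lat → SW at lon -74°, lat -27°.
Subsquare m=12, l=11: +12·0.0833333° lon, +11·0.0416667° lat → SW at lon -73°, lat -26.5417°.
Cell spans 0.0833333° lon × 0.0416667° lat. NE corner is SW corner plus one full cell.
latitude 26.5000° S, longitude 72.9167° W.

26.5000° S, 72.9167° W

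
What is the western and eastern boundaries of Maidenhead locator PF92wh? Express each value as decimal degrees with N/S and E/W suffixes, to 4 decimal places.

139.8333° E, 139.9167° E

Field P=15, F=5: +15·20° lon, +5·10° lat → SW at lon 120°, lat -40°.
Square 9, 2: +9·2° lon, +2·1° lat → SW at lon 138°, lat -38°.
Subsquare w=22, h=7: +22·0.0833333° lon, +7·0.0416667° lat → SW at lon 139.833°, lat -37.7083°.
Cell spans 0.0833333° lon × 0.0416667° lat.
west 139.8333° E, east 139.9167° E.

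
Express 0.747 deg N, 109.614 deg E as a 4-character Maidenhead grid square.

Add 180° to longitude and 90° to latitude: 289.61, 90.75.
Field (20°×10°, letters A–R): lon ⌊289.61/20⌋ = 14 → O; lat ⌊90.75/10⌋ = 9 → J.
Square (2°×1°, digits 0–9): lon ⌊9.61/2⌋ = 4; lat ⌊0.75/1⌋ = 0.

OJ40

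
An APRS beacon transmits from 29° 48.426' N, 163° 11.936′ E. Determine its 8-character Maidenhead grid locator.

RL19ot33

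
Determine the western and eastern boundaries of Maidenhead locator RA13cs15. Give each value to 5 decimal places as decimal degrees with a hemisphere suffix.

Field R=17, A=0: +17·20° lon, +0·10° lat → SW at lon 160°, lat -90°.
Square 1, 3: +1·2° lon, +3·1° lat → SW at lon 162°, lat -87°.
Subsquare c=2, s=18: +2·0.0833333° lon, +18·0.0416667° lat → SW at lon 162.167°, lat -86.25°.
Extended square 1, 5: +1·0.00833333° lon, +5·0.00416667° lat → SW at lon 162.175°, lat -86.2292°.
Cell spans 0.00833333° lon × 0.00416667° lat.
west 162.17500° E, east 162.18333° E.

162.17500° E, 162.18333° E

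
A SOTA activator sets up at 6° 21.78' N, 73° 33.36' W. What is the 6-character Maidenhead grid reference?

FJ36fi

Shift to the Maidenhead origin (180°W, 90°S): lon 106.4440, lat 96.3630.
Field: 106.4440/20 → 5 → F, 96.3630/10 → 9 → J; chars FJ.
Square: 6.4440/2 → 3, 6.3630/1 → 6; chars 36.
Subsquare: 0.4440/0.0833333 → 5 → f, 0.3630/0.0416667 → 8 → i; chars fi.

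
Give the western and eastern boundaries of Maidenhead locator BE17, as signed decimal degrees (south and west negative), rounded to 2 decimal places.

Field B=1, E=4: +1·20° lon, +4·10° lat → SW at lon -160°, lat -50°.
Square 1, 7: +1·2° lon, +7·1° lat → SW at lon -158°, lat -43°.
Cell spans 2° lon × 1° lat.
west -158.00, east -156.00.

-158.00, -156.00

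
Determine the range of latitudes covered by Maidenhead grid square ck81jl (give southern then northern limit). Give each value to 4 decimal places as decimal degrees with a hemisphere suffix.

Field C=2, K=10: +2·20° lon, +10·10° lat → SW at lon -140°, lat 10°.
Square 8, 1: +8·2° lon, +1·1° lat → SW at lon -124°, lat 11°.
Subsquare j=9, l=11: +9·0.0833333° lon, +11·0.0416667° lat → SW at lon -123.25°, lat 11.4583°.
Cell spans 0.0833333° lon × 0.0416667° lat.
south 11.4583° N, north 11.5000° N.

11.4583° N, 11.5000° N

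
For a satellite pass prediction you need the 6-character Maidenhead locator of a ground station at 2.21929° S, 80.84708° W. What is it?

EI97ns

Shift to the Maidenhead origin (180°W, 90°S): lon 99.1529, lat 87.7807.
Field (20°×10°, letters A–R): 99.1529/20 → 4 → E, 87.7807/10 → 8 → I; chars EI.
Square (2°×1°, digits 0–9): 19.1529/2 → 9, 7.7807/1 → 7; chars 97.
Subsquare (5′×2.5′, letters a–x): 1.1529/0.0833333 → 13 → n, 0.7807/0.0416667 → 18 → s; chars ns.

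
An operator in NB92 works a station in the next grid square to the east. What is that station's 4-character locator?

OB02

Longitude square 9; +1 → 10, wraps to 0, carry into field.
Longitude field N = 13; +1 → 14 = O.
The latitude characters are unchanged.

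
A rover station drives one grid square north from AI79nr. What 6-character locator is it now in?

AI79ns

Latitude subsquare r = 17; +1 → 18 = s.
The longitude characters are unchanged.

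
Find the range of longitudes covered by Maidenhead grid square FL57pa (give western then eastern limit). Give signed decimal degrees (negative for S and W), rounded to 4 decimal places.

-68.7500, -68.6667

Field F=5, L=11: +5·20° lon, +11·10° lat → SW at lon -80°, lat 20°.
Square 5, 7: +5·2° lon, +7·1° lat → SW at lon -70°, lat 27°.
Subsquare p=15, a=0: +15·0.0833333° lon, +0·0.0416667° lat → SW at lon -68.75°, lat 27°.
Cell spans 0.0833333° lon × 0.0416667° lat.
west -68.7500, east -68.6667.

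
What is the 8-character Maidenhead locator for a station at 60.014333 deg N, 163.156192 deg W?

Offset from 180°W / 90°S: lon 16.84381°, lat 150.01433°.
Field (20°×10°, letters A–R): 16.84381/20 → 0 → A, 150.01433/10 → 15 → P; chars AP.
Square (2°×1°, digits 0–9): 16.84381/2 → 8, 0.01433/1 → 0; chars 80.
Subsquare (5′×2.5′, letters a–x): 0.84381/0.0833333 → 10 → k, 0.01433/0.0416667 → 0 → a; chars ka.
Extended square (30″×15″, digits 0–9): 0.01047/0.00833333 → 1, 0.01433/0.00416667 → 3; chars 13.

AP80ka13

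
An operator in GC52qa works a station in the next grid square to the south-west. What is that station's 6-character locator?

GC51px

Longitude subsquare q = 16; −1 → 15 = p.
Latitude subsquare a = 0; −1 → -1, wraps to 23 = x, carry into square.
Latitude square 2; −1 → 1.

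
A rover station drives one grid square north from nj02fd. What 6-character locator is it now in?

Latitude subsquare d = 3; +1 → 4 = e.
The longitude characters are unchanged.

NJ02fe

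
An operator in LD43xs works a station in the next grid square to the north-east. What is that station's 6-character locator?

LD53at

Longitude subsquare x = 23; +1 → 24, wraps to 0 = a, carry into square.
Longitude square 4; +1 → 5.
Latitude subsquare s = 18; +1 → 19 = t.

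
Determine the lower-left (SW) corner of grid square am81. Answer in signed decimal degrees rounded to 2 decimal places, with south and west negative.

31.00, -164.00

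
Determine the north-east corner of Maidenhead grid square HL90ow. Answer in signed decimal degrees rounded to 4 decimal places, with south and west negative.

Field H=7, L=11: +7·20° lon, +11·10° lat → SW at lon -40°, lat 20°.
Square 9, 0: +9·2° lon, +0·1° lat → SW at lon -22°, lat 20°.
Subsquare o=14, w=22: +14·0.0833333° lon, +22·0.0416667° lat → SW at lon -20.8333°, lat 20.9167°.
Cell spans 0.0833333° lon × 0.0416667° lat. NE corner is SW corner plus one full cell.
latitude 20.9583, longitude -20.7500.

20.9583, -20.7500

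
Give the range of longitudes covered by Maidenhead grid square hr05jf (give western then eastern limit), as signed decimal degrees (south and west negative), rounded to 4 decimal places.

Field H=7, R=17: +7·20° lon, +17·10° lat → SW at lon -40°, lat 80°.
Square 0, 5: +0·2° lon, +5·1° lat → SW at lon -40°, lat 85°.
Subsquare j=9, f=5: +9·0.0833333° lon, +5·0.0416667° lat → SW at lon -39.25°, lat 85.2083°.
Cell spans 0.0833333° lon × 0.0416667° lat.
west -39.2500, east -39.1667.

-39.2500, -39.1667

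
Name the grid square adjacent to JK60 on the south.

Latitude square 0; −1 → -1, wraps to 9, carry into field.
Latitude field K = 10; −1 → 9 = J.
The longitude characters are unchanged.

JJ69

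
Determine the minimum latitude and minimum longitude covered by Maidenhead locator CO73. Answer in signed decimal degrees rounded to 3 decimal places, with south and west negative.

53.000, -126.000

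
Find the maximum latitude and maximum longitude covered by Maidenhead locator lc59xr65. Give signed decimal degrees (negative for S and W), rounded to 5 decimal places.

-60.26667, 51.97500

Field L=11, C=2: +11·20° lon, +2·10° lat → SW at lon 40°, lat -70°.
Square 5, 9: +5·2° lon, +9·1° lat → SW at lon 50°, lat -61°.
Subsquare x=23, r=17: +23·0.0833333° lon, +17·0.0416667° lat → SW at lon 51.9167°, lat -60.2917°.
Extended square 6, 5: +6·0.00833333° lon, +5·0.00416667° lat → SW at lon 51.9667°, lat -60.2708°.
Cell spans 0.00833333° lon × 0.00416667° lat. NE corner is SW corner plus one full cell.
latitude -60.26667, longitude 51.97500.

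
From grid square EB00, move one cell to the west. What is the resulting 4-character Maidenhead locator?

Longitude square 0; −1 → -1, wraps to 9, carry into field.
Longitude field E = 4; −1 → 3 = D.
The latitude characters are unchanged.

DB90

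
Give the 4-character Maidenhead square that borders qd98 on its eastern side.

RD08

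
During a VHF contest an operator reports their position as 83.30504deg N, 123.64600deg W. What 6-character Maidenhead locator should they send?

CR83eh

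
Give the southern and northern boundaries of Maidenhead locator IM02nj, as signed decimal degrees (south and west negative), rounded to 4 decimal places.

32.3750, 32.4167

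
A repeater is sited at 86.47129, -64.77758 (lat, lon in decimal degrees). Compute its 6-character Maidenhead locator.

FR76ol

Shift to the Maidenhead origin (180°W, 90°S): lon 115.2224, lat 176.4713.
Field: lon ⌊115.2224/20⌋ = 5 → F; lat ⌊176.4713/10⌋ = 17 → R.
Square: lon ⌊15.2224/2⌋ = 7; lat ⌊6.4713/1⌋ = 6.
Subsquare: lon ⌊1.2224/0.0833333⌋ = 14 → o; lat ⌊0.4713/0.0416667⌋ = 11 → l.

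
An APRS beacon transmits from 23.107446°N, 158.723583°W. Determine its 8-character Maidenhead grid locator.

Add 180° to longitude and 90° to latitude: 21.27642, 113.10745.
Field: lon ⌊21.27642/20⌋ = 1 → B; lat ⌊113.10745/10⌋ = 11 → L.
Square: lon ⌊1.27642/2⌋ = 0; lat ⌊3.10745/1⌋ = 3.
Subsquare: lon ⌊1.27642/0.0833333⌋ = 15 → p; lat ⌊0.10745/0.0416667⌋ = 2 → c.
Extended square: lon ⌊0.02642/0.00833333⌋ = 3; lat ⌊0.02411/0.00416667⌋ = 5.

BL03pc35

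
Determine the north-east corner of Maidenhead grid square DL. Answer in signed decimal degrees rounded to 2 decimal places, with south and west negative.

30.00, -100.00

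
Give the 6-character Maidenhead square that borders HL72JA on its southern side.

Latitude subsquare a = 0; −1 → -1, wraps to 23 = x, carry into square.
Latitude square 2; −1 → 1.
The longitude characters are unchanged.

HL71jx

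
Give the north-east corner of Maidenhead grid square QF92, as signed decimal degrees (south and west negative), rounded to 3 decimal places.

-37.000, 160.000

Field Q=16, F=5: +16·20° lon, +5·10° lat → SW at lon 140°, lat -40°.
Square 9, 2: +9·2° lon, +2·1° lat → SW at lon 158°, lat -38°.
Cell spans 2° lon × 1° lat. NE corner is SW corner plus one full cell.
latitude -37.000, longitude 160.000.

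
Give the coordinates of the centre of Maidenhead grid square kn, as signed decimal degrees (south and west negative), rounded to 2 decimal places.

45.00, 30.00

Field K=10, N=13: +10·20° lon, +13·10° lat → SW at lon 20°, lat 40°.
Cell spans 20° lon × 10° lat. Centre is SW corner plus half of each.
latitude 45.00, longitude 30.00.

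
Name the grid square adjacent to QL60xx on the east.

QL70ax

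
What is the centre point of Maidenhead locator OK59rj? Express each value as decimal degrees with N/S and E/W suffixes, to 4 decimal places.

Field O=14, K=10: +14·20° lon, +10·10° lat → SW at lon 100°, lat 10°.
Square 5, 9: +5·2° lon, +9·1° lat → SW at lon 110°, lat 19°.
Subsquare r=17, j=9: +17·0.0833333° lon, +9·0.0416667° lat → SW at lon 111.417°, lat 19.375°.
Cell spans 0.0833333° lon × 0.0416667° lat. Centre is SW corner plus half of each.
latitude 19.3958° N, longitude 111.4583° E.

19.3958° N, 111.4583° E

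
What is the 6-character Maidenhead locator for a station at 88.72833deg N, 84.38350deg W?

ER78tr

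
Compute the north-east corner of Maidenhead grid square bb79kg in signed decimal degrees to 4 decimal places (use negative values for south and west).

-70.7083, -145.0833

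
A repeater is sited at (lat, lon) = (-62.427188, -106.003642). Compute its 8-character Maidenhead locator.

DC67xn97

Offset from 180°W / 90°S: lon 73.99636°, lat 27.57281°.
Field: lon ⌊73.99636/20⌋ = 3 → D; lat ⌊27.57281/10⌋ = 2 → C.
Square: lon ⌊13.99636/2⌋ = 6; lat ⌊7.57281/1⌋ = 7.
Subsquare: lon ⌊1.99636/0.0833333⌋ = 23 → x; lat ⌊0.57281/0.0416667⌋ = 13 → n.
Extended square: lon ⌊0.07969/0.00833333⌋ = 9; lat ⌊0.03115/0.00416667⌋ = 7.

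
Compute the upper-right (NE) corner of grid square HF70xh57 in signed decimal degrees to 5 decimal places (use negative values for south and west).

-39.67500, -24.03333

Field H=7, F=5: +7·20° lon, +5·10° lat → SW at lon -40°, lat -40°.
Square 7, 0: +7·2° lon, +0·1° lat → SW at lon -26°, lat -40°.
Subsquare x=23, h=7: +23·0.0833333° lon, +7·0.0416667° lat → SW at lon -24.0833°, lat -39.7083°.
Extended square 5, 7: +5·0.00833333° lon, +7·0.00416667° lat → SW at lon -24.0417°, lat -39.6792°.
Cell spans 0.00833333° lon × 0.00416667° lat. NE corner is SW corner plus one full cell.
latitude -39.67500, longitude -24.03333.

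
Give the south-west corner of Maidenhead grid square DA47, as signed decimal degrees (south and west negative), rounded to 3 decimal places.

-83.000, -112.000

Field D=3, A=0: +3·20° lon, +0·10° lat → SW at lon -120°, lat -90°.
Square 4, 7: +4·2° lon, +7·1° lat → SW at lon -112°, lat -83°.
latitude -83.000, longitude -112.000.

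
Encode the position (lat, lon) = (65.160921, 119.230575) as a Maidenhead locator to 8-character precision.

OP95od78

Shift to the Maidenhead origin (180°W, 90°S): lon 299.23057, lat 155.16092.
Field: 299.23057/20 → 14 → O, 155.16092/10 → 15 → P; chars OP.
Square: 19.23057/2 → 9, 5.16092/1 → 5; chars 95.
Subsquare: 1.23057/0.0833333 → 14 → o, 0.16092/0.0416667 → 3 → d; chars od.
Extended square: 0.06391/0.00833333 → 7, 0.03592/0.00416667 → 8; chars 78.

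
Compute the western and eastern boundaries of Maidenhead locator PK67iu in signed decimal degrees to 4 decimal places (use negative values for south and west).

132.6667, 132.7500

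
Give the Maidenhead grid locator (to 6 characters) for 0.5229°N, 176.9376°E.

Shift to the Maidenhead origin (180°W, 90°S): lon 356.9376, lat 90.5229.
Field (20°×10°, letters A–R): 356.9376/20 → 17 → R, 90.5229/10 → 9 → J; chars RJ.
Square (2°×1°, digits 0–9): 16.9376/2 → 8, 0.5229/1 → 0; chars 80.
Subsquare (5′×2.5′, letters a–x): 0.9376/0.0833333 → 11 → l, 0.5229/0.0416667 → 12 → m; chars lm.

RJ80lm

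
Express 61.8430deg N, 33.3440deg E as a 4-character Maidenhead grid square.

KP61

Add 180° to longitude and 90° to latitude: 213.34, 151.84.
Field: 213.34/20 → 10 → K, 151.84/10 → 15 → P; chars KP.
Square: 13.34/2 → 6, 1.84/1 → 1; chars 61.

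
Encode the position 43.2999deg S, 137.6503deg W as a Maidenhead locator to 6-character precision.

CE16eq

Add 180° to longitude and 90° to latitude: 42.3497, 46.7001.
Field (20°×10°, letters A–R): 42.3497/20 → 2 → C, 46.7001/10 → 4 → E; chars CE.
Square (2°×1°, digits 0–9): 2.3497/2 → 1, 6.7001/1 → 6; chars 16.
Subsquare (5′×2.5′, letters a–x): 0.3497/0.0833333 → 4 → e, 0.7001/0.0416667 → 16 → q; chars eq.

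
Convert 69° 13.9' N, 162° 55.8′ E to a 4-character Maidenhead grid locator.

RP19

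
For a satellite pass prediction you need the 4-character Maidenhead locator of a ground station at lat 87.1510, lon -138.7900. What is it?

CR07

Offset from 180°W / 90°S: lon 41.21°, lat 177.15°.
Field: lon ⌊41.21/20⌋ = 2 → C; lat ⌊177.15/10⌋ = 17 → R.
Square: lon ⌊1.21/2⌋ = 0; lat ⌊7.15/1⌋ = 7.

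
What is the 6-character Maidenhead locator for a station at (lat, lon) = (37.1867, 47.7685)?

Add 180° to longitude and 90° to latitude: 227.7685, 127.1867.
Field (20°×10°, letters A–R): 227.7685/20 → 11 → L, 127.1867/10 → 12 → M; chars LM.
Square (2°×1°, digits 0–9): 7.7685/2 → 3, 7.1867/1 → 7; chars 37.
Subsquare (5′×2.5′, letters a–x): 1.7685/0.0833333 → 21 → v, 0.1867/0.0416667 → 4 → e; chars ve.

LM37ve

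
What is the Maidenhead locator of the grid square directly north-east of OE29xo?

Longitude subsquare x = 23; +1 → 24, wraps to 0 = a, carry into square.
Longitude square 2; +1 → 3.
Latitude subsquare o = 14; +1 → 15 = p.

OE39ap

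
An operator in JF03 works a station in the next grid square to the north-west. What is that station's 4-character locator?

IF94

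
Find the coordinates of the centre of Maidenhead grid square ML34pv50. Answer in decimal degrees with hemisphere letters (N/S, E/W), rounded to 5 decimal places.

24.87708° N, 67.29583° E

Field M=12, L=11: +12·20° lon, +11·10° lat → SW at lon 60°, lat 20°.
Square 3, 4: +3·2° lon, +4·1° lat → SW at lon 66°, lat 24°.
Subsquare p=15, v=21: +15·0.0833333° lon, +21·0.0416667° lat → SW at lon 67.25°, lat 24.875°.
Extended square 5, 0: +5·0.00833333° lon, +0·0.00416667° lat → SW at lon 67.2917°, lat 24.875°.
Cell spans 0.00833333° lon × 0.00416667° lat. Centre is SW corner plus half of each.
latitude 24.87708° N, longitude 67.29583° E.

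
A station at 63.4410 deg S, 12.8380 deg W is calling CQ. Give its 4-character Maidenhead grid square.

Offset from 180°W / 90°S: lon 167.16°, lat 26.56°.
Field: 167.16/20 → 8 → I, 26.56/10 → 2 → C; chars IC.
Square: 7.16/2 → 3, 6.56/1 → 6; chars 36.

IC36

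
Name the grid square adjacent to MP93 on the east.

Longitude square 9; +1 → 10, wraps to 0, carry into field.
Longitude field M = 12; +1 → 13 = N.
The latitude characters are unchanged.

NP03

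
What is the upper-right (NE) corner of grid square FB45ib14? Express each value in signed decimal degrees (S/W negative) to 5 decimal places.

Field F=5, B=1: +5·20° lon, +1·10° lat → SW at lon -80°, lat -80°.
Square 4, 5: +4·2° lon, +5·1° lat → SW at lon -72°, lat -75°.
Subsquare i=8, b=1: +8·0.0833333° lon, +1·0.0416667° lat → SW at lon -71.3333°, lat -74.9583°.
Extended square 1, 4: +1·0.00833333° lon, +4·0.00416667° lat → SW at lon -71.325°, lat -74.9417°.
Cell spans 0.00833333° lon × 0.00416667° lat. NE corner is SW corner plus one full cell.
latitude -74.93750, longitude -71.31667.

-74.93750, -71.31667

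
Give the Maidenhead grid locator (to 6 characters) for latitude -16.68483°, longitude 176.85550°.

RH83kh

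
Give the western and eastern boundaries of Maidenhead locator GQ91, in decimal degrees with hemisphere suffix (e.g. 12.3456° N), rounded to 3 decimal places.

Field G=6, Q=16: +6·20° lon, +16·10° lat → SW at lon -60°, lat 70°.
Square 9, 1: +9·2° lon, +1·1° lat → SW at lon -42°, lat 71°.
Cell spans 2° lon × 1° lat.
west 42.000° W, east 40.000° W.

42.000° W, 40.000° W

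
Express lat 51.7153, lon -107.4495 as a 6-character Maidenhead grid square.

DO61gr

Shift to the Maidenhead origin (180°W, 90°S): lon 72.5505, lat 141.7153.
Field (20°×10°, letters A–R): 72.5505/20 → 3 → D, 141.7153/10 → 14 → O; chars DO.
Square (2°×1°, digits 0–9): 12.5505/2 → 6, 1.7153/1 → 1; chars 61.
Subsquare (5′×2.5′, letters a–x): 0.5505/0.0833333 → 6 → g, 0.7153/0.0416667 → 17 → r; chars gr.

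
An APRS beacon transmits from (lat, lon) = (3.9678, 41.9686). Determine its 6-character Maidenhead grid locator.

Add 180° to longitude and 90° to latitude: 221.9686, 93.9678.
Field (20°×10°, letters A–R): lon ⌊221.9686/20⌋ = 11 → L; lat ⌊93.9678/10⌋ = 9 → J.
Square (2°×1°, digits 0–9): lon ⌊1.9686/2⌋ = 0; lat ⌊3.9678/1⌋ = 3.
Subsquare (5′×2.5′, letters a–x): lon ⌊1.9686/0.0833333⌋ = 23 → x; lat ⌊0.9678/0.0416667⌋ = 23 → x.

LJ03xx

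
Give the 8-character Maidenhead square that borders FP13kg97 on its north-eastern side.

Longitude extended square 9; +1 → 10, wraps to 0, carry into subsquare.
Longitude subsquare k = 10; +1 → 11 = l.
Latitude extended square 7; +1 → 8.

FP13lg08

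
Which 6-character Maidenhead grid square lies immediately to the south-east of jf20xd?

JF30ac

Longitude subsquare x = 23; +1 → 24, wraps to 0 = a, carry into square.
Longitude square 2; +1 → 3.
Latitude subsquare d = 3; −1 → 2 = c.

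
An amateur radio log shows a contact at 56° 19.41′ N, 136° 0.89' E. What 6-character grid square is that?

PO86ah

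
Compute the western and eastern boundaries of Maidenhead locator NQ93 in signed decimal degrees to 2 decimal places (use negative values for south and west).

98.00, 100.00

Field N=13, Q=16: +13·20° lon, +16·10° lat → SW at lon 80°, lat 70°.
Square 9, 3: +9·2° lon, +3·1° lat → SW at lon 98°, lat 73°.
Cell spans 2° lon × 1° lat.
west 98.00, east 100.00.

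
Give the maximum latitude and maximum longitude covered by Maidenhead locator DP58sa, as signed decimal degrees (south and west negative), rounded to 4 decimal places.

68.0417, -108.4167

Field D=3, P=15: +3·20° lon, +15·10° lat → SW at lon -120°, lat 60°.
Square 5, 8: +5·2° lon, +8·1° lat → SW at lon -110°, lat 68°.
Subsquare s=18, a=0: +18·0.0833333° lon, +0·0.0416667° lat → SW at lon -108.5°, lat 68°.
Cell spans 0.0833333° lon × 0.0416667° lat. NE corner is SW corner plus one full cell.
latitude 68.0417, longitude -108.4167.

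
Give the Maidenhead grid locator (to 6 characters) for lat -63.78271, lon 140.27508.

QC06df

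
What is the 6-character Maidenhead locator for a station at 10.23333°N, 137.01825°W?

CK10lf

Add 180° to longitude and 90° to latitude: 42.9818, 100.2333.
Field (20°×10°, letters A–R): 42.9818/20 → 2 → C, 100.2333/10 → 10 → K; chars CK.
Square (2°×1°, digits 0–9): 2.9818/2 → 1, 0.2333/1 → 0; chars 10.
Subsquare (5′×2.5′, letters a–x): 0.9818/0.0833333 → 11 → l, 0.2333/0.0416667 → 5 → f; chars lf.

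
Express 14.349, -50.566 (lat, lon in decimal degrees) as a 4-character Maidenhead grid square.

GK44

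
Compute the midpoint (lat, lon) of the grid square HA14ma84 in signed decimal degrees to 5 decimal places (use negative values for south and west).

Field H=7, A=0: +7·20° lon, +0·10° lat → SW at lon -40°, lat -90°.
Square 1, 4: +1·2° lon, +4·1° lat → SW at lon -38°, lat -86°.
Subsquare m=12, a=0: +12·0.0833333° lon, +0·0.0416667° lat → SW at lon -37°, lat -86°.
Extended square 8, 4: +8·0.00833333° lon, +4·0.00416667° lat → SW at lon -36.9333°, lat -85.9833°.
Cell spans 0.00833333° lon × 0.00416667° lat. Centre is SW corner plus half of each.
latitude -85.98125, longitude -36.92917.

-85.98125, -36.92917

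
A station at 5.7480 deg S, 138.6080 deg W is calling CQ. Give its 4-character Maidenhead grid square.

CI04

Add 180° to longitude and 90° to latitude: 41.39, 84.25.
Field (20°×10°, letters A–R): 41.39/20 → 2 → C, 84.25/10 → 8 → I; chars CI.
Square (2°×1°, digits 0–9): 1.39/2 → 0, 4.25/1 → 4; chars 04.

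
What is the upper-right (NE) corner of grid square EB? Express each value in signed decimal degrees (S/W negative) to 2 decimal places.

-70.00, -80.00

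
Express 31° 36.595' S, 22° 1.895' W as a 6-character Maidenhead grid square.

Add 180° to longitude and 90° to latitude: 157.9684, 58.3901.
Field: 157.9684/20 → 7 → H, 58.3901/10 → 5 → F; chars HF.
Square: 17.9684/2 → 8, 8.3901/1 → 8; chars 88.
Subsquare: 1.9684/0.0833333 → 23 → x, 0.3901/0.0416667 → 9 → j; chars xj.

HF88xj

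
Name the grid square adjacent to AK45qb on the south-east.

AK45ra

Longitude subsquare q = 16; +1 → 17 = r.
Latitude subsquare b = 1; −1 → 0 = a.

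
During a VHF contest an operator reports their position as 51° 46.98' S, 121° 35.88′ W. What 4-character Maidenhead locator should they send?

CD98

Shift to the Maidenhead origin (180°W, 90°S): lon 58.40, lat 38.22.
Field (20°×10°, letters A–R): 58.40/20 → 2 → C, 38.22/10 → 3 → D; chars CD.
Square (2°×1°, digits 0–9): 18.40/2 → 9, 8.22/1 → 8; chars 98.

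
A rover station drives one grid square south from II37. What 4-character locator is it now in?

II36

Latitude square 7; −1 → 6.
The longitude characters are unchanged.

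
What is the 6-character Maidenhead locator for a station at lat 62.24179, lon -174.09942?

Add 180° to longitude and 90° to latitude: 5.9006, 152.2418.
Field: 5.9006/20 → 0 → A, 152.2418/10 → 15 → P; chars AP.
Square: 5.9006/2 → 2, 2.2418/1 → 2; chars 22.
Subsquare: 1.9006/0.0833333 → 22 → w, 0.2418/0.0416667 → 5 → f; chars wf.

AP22wf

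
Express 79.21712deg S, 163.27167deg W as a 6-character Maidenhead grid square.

Shift to the Maidenhead origin (180°W, 90°S): lon 16.7283, lat 10.7829.
Field: lon ⌊16.7283/20⌋ = 0 → A; lat ⌊10.7829/10⌋ = 1 → B.
Square: lon ⌊16.7283/2⌋ = 8; lat ⌊0.7829/1⌋ = 0.
Subsquare: lon ⌊0.7283/0.0833333⌋ = 8 → i; lat ⌊0.7829/0.0416667⌋ = 18 → s.

AB80is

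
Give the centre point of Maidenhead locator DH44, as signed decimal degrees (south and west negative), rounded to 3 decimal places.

Field D=3, H=7: +3·20° lon, +7·10° lat → SW at lon -120°, lat -20°.
Square 4, 4: +4·2° lon, +4·1° lat → SW at lon -112°, lat -16°.
Cell spans 2° lon × 1° lat. Centre is SW corner plus half of each.
latitude -15.500, longitude -111.000.

-15.500, -111.000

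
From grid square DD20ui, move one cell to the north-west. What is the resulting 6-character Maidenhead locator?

DD20tj

Longitude subsquare u = 20; −1 → 19 = t.
Latitude subsquare i = 8; +1 → 9 = j.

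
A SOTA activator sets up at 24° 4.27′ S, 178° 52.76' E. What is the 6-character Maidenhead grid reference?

Add 180° to longitude and 90° to latitude: 358.8793, 65.9288.
Field (20°×10°, letters A–R): 358.8793/20 → 17 → R, 65.9288/10 → 6 → G; chars RG.
Square (2°×1°, digits 0–9): 18.8793/2 → 9, 5.9288/1 → 5; chars 95.
Subsquare (5′×2.5′, letters a–x): 0.8793/0.0833333 → 10 → k, 0.9288/0.0416667 → 22 → w; chars kw.

RG95kw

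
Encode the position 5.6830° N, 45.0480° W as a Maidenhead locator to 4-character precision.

GJ75

Shift to the Maidenhead origin (180°W, 90°S): lon 134.95, lat 95.68.
Field (20°×10°, letters A–R): lon ⌊134.95/20⌋ = 6 → G; lat ⌊95.68/10⌋ = 9 → J.
Square (2°×1°, digits 0–9): lon ⌊14.95/2⌋ = 7; lat ⌊5.68/1⌋ = 5.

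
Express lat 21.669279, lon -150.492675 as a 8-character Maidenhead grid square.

Offset from 180°W / 90°S: lon 29.50733°, lat 111.66928°.
Field: lon ⌊29.50733/20⌋ = 1 → B; lat ⌊111.66928/10⌋ = 11 → L.
Square: lon ⌊9.50733/2⌋ = 4; lat ⌊1.66928/1⌋ = 1.
Subsquare: lon ⌊1.50733/0.0833333⌋ = 18 → s; lat ⌊0.66928/0.0416667⌋ = 16 → q.
Extended square: lon ⌊0.00733/0.00833333⌋ = 0; lat ⌊0.00261/0.00416667⌋ = 0.

BL41sq00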